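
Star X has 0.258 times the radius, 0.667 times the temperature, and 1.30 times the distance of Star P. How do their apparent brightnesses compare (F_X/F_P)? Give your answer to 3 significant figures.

L_X/L_P = (R_X/R_P)²(T_X/T_P)⁴ = (0.258)² × (0.667)⁴ = 0.01317.
F_X/F_P = (L_X/L_P)/(d_X/d_P)² = 0.01317 / (1.30)² = 0.007796.

0.00780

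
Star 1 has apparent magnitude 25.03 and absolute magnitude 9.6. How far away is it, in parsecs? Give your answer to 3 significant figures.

m − M = 5 log₁₀(d/10 pc)
25.03 − (9.6) = 15.43 = 5 log₁₀(d/10)
d = 10 × 10^(15.43/5) = 10 × 10^3.086 = 1.219×10^4 pc.

1.22×10^4 pc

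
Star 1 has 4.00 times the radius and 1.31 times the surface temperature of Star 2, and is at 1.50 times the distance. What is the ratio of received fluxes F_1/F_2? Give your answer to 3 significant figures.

20.9

L_1/L_2 = (R_1/R_2)²(T_1/T_2)⁴ = (4.00)² × (1.31)⁴ = 47.12.
F_1/F_2 = (L_1/L_2)/(d_1/d_2)² = 47.12 / (1.50)² = 20.94.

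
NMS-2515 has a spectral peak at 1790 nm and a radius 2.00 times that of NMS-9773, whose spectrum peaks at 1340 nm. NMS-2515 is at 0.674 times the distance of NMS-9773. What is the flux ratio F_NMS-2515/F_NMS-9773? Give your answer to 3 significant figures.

2.77

Wien's law: T_NMS-2515/T_NMS-9773 = λ_NMS-9773/λ_NMS-2515 = 1340/1790 = 0.7486.
L_NMS-2515/L_NMS-9773 = (R_NMS-2515/R_NMS-9773)²(T_NMS-2515/T_NMS-9773)⁴ = (2.00)²(0.7486)⁴ = 1.256.
F_NMS-2515/F_NMS-9773 = (L_NMS-2515/L_NMS-9773)/(d_NMS-2515/d_NMS-9773)² = 1.256/(0.674)² = 2.765.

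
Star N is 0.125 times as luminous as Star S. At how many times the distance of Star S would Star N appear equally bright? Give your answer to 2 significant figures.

Equal flux requires L_N/d_N² = L_S/d_S², so d_N/d_S = √(L_N/L_S)
= √(0.125) = 0.3536.

0.35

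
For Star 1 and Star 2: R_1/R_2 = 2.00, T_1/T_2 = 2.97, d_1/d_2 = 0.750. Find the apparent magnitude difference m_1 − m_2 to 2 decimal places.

-6.86

L_1/L_2 = (2.00)²(2.97)⁴ = 311.2.
F_1/F_2 = (L_1/L_2)/(d_1/d_2)² = 311.2/0.5625 = 553.3.
m_1 − m_2 = −2.5 log₁₀(553.3) = -6.86.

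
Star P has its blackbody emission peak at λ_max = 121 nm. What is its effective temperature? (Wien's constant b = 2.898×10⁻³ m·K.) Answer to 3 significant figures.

2.40×10^4 K

T = b/λ_max = 2.898×10⁻³ / (121×10⁻⁹) = 2.395×10^4 K.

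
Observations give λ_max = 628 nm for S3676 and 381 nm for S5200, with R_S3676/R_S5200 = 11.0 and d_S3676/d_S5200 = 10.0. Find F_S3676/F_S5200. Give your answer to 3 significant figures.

Wien's law: T_S3676/T_S5200 = λ_S5200/λ_S3676 = 381/628 = 0.6067.
L_S3676/L_S5200 = (R_S3676/R_S5200)²(T_S3676/T_S5200)⁴ = (11.0)²(0.6067)⁴ = 16.39.
F_S3676/F_S5200 = (L_S3676/L_S5200)/(d_S3676/d_S5200)² = 16.39/(10.0)² = 0.1639.

0.164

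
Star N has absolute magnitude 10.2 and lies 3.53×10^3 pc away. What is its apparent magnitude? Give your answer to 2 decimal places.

m = M + 5 log₁₀(d/10 pc) = 10.2 + 5 log₁₀(3.53×10^3/10)
  = 10.2 + 5 × 2.548 = 10.2 + 12.74 = 22.94.

22.94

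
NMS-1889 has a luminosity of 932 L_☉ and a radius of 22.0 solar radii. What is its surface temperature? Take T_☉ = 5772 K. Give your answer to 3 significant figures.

T/T_☉ = (L/L_☉)^(1/4) / (R/R_☉)^(1/2)
T = 5772 × (932)^(1/4) / √(22.0) = 5772 × 5.525 / 4.690 = 6799 K.

6.80×10^3 K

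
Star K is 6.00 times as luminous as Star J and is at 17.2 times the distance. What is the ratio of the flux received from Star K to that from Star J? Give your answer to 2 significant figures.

0.020

F = L/(4πd²), so F_K/F_J = (L_K/L_J) / (d_K/d_J)²
= 6.00 / (17.2)² = 6.00 / 295.8 = 0.02028.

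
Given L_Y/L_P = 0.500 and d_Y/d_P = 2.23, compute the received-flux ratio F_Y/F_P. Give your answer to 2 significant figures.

F = L/(4πd²), so F_Y/F_P = (L_Y/L_P) / (d_Y/d_P)²
= 0.500 / (2.23)² = 0.500 / 4.973 = 0.1005.

0.10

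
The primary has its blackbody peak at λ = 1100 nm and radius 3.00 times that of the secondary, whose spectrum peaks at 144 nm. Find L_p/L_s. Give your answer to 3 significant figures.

0.00264

Wien's law gives T ∝ 1/λ_max, so T_p/T_s = λ_s/λ_p = 144/1100 = 0.1309.
Then L ∝ R²T⁴ gives L_p/L_s = (3.00)² × (0.1309)⁴ = 9.000 × 2.937×10^-4 = 0.002643.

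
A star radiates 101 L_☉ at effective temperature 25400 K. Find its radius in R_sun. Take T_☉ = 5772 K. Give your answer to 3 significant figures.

0.519 R_sun

R/R_☉ = √(L/L_☉) / (T/T_☉)² = √(101) / (4.401)²
       = 10.05 / 19.36 = 0.5190.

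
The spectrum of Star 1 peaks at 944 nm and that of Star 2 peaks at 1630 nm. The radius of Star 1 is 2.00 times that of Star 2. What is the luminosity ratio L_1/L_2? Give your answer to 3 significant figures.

35.6

Wien's law gives T ∝ 1/λ_max, so T_1/T_2 = λ_2/λ_1 = 1630/944 = 1.727.
Then L ∝ R²T⁴ gives L_1/L_2 = (2.00)² × (1.727)⁴ = 4.000 × 8.889 = 35.56.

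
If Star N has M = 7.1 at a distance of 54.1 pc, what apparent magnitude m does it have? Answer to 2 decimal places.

10.77

m = M + 5 log₁₀(d/10 pc) = 7.1 + 5 log₁₀(54.1/10)
  = 7.1 + 5 × 0.733 = 7.1 + 3.67 = 10.77.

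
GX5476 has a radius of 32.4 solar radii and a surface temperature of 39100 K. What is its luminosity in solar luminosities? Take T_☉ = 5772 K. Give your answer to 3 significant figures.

2.21×10^6 solar luminosities

L/L_☉ = (R/R_☉)² (T/T_☉)⁴ = (32.4)² × (39100/5772)⁴
       = 1050 × (6.774)⁴ = 1050 × 2106 = 2.211×10^6.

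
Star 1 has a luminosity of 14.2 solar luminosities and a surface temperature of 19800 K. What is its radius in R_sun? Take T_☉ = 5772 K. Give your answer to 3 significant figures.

0.320 R_sun

R/R_☉ = √(L/L_☉) / (T/T_☉)² = √(14.2) / (3.430)²
       = 3.768 / 11.77 = 0.3202.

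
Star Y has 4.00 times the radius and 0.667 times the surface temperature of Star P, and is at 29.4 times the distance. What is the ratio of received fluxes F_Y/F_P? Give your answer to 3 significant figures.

0.00366

L_Y/L_P = (R_Y/R_P)²(T_Y/T_P)⁴ = (4.00)² × (0.667)⁴ = 3.167.
F_Y/F_P = (L_Y/L_P)/(d_Y/d_P)² = 3.167 / (29.4)² = 0.003664.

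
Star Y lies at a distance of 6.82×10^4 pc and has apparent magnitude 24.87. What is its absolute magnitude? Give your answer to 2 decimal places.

5.70

M = m − 5 log₁₀(d/10 pc) = 24.87 − 5 log₁₀(6.82×10^4/10)
  = 24.87 − 5 × 3.834 = 24.87 − 19.17 = 5.70.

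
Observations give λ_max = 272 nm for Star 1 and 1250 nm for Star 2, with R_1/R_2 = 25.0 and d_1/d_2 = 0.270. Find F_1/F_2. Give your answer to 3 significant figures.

3.82×10^6

Wien's law: T_1/T_2 = λ_2/λ_1 = 1250/272 = 4.596.
L_1/L_2 = (R_1/R_2)²(T_1/T_2)⁴ = (25.0)²(4.596)⁴ = 2.788×10^5.
F_1/F_2 = (L_1/L_2)/(d_1/d_2)² = 2.788×10^5/(0.270)² = 3.824×10^6.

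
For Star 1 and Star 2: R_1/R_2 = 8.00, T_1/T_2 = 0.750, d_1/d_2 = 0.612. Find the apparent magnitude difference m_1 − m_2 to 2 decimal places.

-4.33

L_1/L_2 = (8.00)²(0.750)⁴ = 20.25.
F_1/F_2 = (L_1/L_2)/(d_1/d_2)² = 20.25/0.3745 = 54.07.
m_1 − m_2 = −2.5 log₁₀(54.07) = -4.33.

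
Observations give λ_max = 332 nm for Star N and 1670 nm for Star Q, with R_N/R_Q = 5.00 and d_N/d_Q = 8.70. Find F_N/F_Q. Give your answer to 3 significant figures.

211

Wien's law: T_N/T_Q = λ_Q/λ_N = 1670/332 = 5.030.
L_N/L_Q = (R_N/R_Q)²(T_N/T_Q)⁴ = (5.00)²(5.030)⁴ = 1.600×10^4.
F_N/F_Q = (L_N/L_Q)/(d_N/d_Q)² = 1.600×10^4/(8.70)² = 211.5.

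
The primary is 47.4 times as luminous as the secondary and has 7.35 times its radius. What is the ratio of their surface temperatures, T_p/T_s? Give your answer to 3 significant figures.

0.968

L ∝ R²T⁴ gives T ∝ (L/R²)^(1/4), so
T_p/T_s = (47.4 / 7.35²)^(1/4) = (0.8774)^(1/4) = 0.9678.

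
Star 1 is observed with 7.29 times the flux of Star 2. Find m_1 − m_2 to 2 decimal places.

-2.16

m_1 − m_2 = −2.5 log₁₀(F_1/F_2) = −2.5 log₁₀(7.29) = −2.5 × (0.863) = -2.157.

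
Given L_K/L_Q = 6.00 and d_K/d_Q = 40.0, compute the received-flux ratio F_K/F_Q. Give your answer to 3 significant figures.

0.00375

F = L/(4πd²), so F_K/F_Q = (L_K/L_Q) / (d_K/d_Q)²
= 6.00 / (40.0)² = 6.00 / 1600 = 0.003750.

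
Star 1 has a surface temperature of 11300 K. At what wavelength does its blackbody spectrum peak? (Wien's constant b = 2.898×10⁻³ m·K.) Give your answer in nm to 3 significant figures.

λ_max = b/T = 2.898×10⁻³ / 11300 = 2.56×10^-7 m = 256.5 nm.

256 nm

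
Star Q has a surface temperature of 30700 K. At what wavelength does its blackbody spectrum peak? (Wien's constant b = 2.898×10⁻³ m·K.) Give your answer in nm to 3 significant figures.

λ_max = b/T = 2.898×10⁻³ / 30700 = 9.44×10^-8 m = 94.40 nm.

94.4 nm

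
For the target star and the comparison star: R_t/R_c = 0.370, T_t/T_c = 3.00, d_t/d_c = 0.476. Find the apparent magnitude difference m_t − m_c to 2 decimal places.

-4.22

L_t/L_c = (0.370)²(3.00)⁴ = 11.09.
F_t/F_c = (L_t/L_c)/(d_t/d_c)² = 11.09/0.2266 = 48.94.
m_t − m_c = −2.5 log₁₀(48.94) = -4.22.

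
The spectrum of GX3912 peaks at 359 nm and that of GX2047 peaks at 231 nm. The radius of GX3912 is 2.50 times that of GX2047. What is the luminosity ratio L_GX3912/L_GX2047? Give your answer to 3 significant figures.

Wien's law gives T ∝ 1/λ_max, so T_GX3912/T_GX2047 = λ_GX2047/λ_GX3912 = 231/359 = 0.6435.
Then L ∝ R²T⁴ gives L_GX3912/L_GX2047 = (2.50)² × (0.6435)⁴ = 6.250 × 0.1714 = 1.071.

1.07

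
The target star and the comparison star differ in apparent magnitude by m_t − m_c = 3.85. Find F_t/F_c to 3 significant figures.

0.0288

F_t/F_c = 10^(−(m_t − m_c)/2.5) = 10^(-3.85/2.5) = 10^-1.540 = 0.02884.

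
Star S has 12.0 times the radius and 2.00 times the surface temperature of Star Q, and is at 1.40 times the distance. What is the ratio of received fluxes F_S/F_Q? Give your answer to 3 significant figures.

L_S/L_Q = (R_S/R_Q)²(T_S/T_Q)⁴ = (12.0)² × (2.00)⁴ = 2304.
F_S/F_Q = (L_S/L_Q)/(d_S/d_Q)² = 2304 / (1.40)² = 1176.

1.18×10^3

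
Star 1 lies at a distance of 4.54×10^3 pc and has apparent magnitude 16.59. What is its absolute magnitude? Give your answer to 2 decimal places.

M = m − 5 log₁₀(d/10 pc) = 16.59 − 5 log₁₀(4.54×10^3/10)
  = 16.59 − 5 × 2.657 = 16.59 − 13.29 = 3.30.

3.30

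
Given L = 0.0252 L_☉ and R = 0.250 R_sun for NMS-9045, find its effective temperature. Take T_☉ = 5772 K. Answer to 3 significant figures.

T/T_☉ = (L/L_☉)^(1/4) / (R/R_☉)^(1/2)
T = 5772 × (0.0252)^(1/4) / √(0.250) = 5772 × 0.3984 / 0.5000 = 4599 K.

4.60×10^3 K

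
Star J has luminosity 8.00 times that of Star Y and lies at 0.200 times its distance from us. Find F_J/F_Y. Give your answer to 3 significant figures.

F = L/(4πd²), so F_J/F_Y = (L_J/L_Y) / (d_J/d_Y)²
= 8.00 / (0.200)² = 8.00 / 0.04000 = 200.0.

200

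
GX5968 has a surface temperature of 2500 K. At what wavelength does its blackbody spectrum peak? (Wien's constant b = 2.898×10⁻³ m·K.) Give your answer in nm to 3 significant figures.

λ_max = b/T = 2.898×10⁻³ / 2500 = 1.16×10^-6 m = 1159 nm.

1.16×10^3 nm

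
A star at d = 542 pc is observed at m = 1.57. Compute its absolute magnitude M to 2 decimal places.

M = m − 5 log₁₀(d/10 pc) = 1.57 − 5 log₁₀(542/10)
  = 1.57 − 5 × 1.734 = 1.57 − 8.67 = -7.10.

-7.10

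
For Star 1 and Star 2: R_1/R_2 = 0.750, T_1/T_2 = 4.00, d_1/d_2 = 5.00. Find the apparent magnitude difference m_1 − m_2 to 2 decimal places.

-1.90

L_1/L_2 = (0.750)²(4.00)⁴ = 144.0.
F_1/F_2 = (L_1/L_2)/(d_1/d_2)² = 144.0/25.00 = 5.760.
m_1 − m_2 = −2.5 log₁₀(5.760) = -1.90.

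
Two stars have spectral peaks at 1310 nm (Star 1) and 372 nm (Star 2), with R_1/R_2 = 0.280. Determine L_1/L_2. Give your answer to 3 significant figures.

Wien's law gives T ∝ 1/λ_max, so T_1/T_2 = λ_2/λ_1 = 372/1310 = 0.2840.
Then L ∝ R²T⁴ gives L_1/L_2 = (0.280)² × (0.2840)⁴ = 0.07840 × 0.006503 = 5.098×10^-4.

5.10×10^-4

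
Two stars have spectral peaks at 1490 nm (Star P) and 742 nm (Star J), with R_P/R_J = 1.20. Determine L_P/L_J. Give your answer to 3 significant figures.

0.0886

Wien's law gives T ∝ 1/λ_max, so T_P/T_J = λ_J/λ_P = 742/1490 = 0.4980.
Then L ∝ R²T⁴ gives L_P/L_J = (1.20)² × (0.4980)⁴ = 1.440 × 0.06150 = 0.08856.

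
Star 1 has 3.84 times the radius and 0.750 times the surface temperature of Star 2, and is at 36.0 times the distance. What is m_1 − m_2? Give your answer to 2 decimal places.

L_1/L_2 = (3.84)²(0.750)⁴ = 4.666.
F_1/F_2 = (L_1/L_2)/(d_1/d_2)² = 4.666/1296 = 0.003600.
m_1 − m_2 = −2.5 log₁₀(0.003600) = 6.11.

6.11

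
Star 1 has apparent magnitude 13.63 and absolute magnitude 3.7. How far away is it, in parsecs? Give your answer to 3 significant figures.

m − M = 5 log₁₀(d/10 pc)
13.63 − (3.7) = 9.93 = 5 log₁₀(d/10)
d = 10 × 10^(9.93/5) = 10 × 10^1.986 = 968.3 pc.

968 pc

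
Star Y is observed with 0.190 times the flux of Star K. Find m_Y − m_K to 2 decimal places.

1.80

m_Y − m_K = −2.5 log₁₀(F_Y/F_K) = −2.5 log₁₀(0.190) = −2.5 × (-0.721) = 1.803.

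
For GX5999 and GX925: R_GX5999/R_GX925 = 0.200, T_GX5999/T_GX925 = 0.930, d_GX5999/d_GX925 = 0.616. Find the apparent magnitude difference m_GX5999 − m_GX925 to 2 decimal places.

L_GX5999/L_GX925 = (0.200)²(0.930)⁴ = 0.02992.
F_GX5999/F_GX925 = (L_GX5999/L_GX925)/(d_GX5999/d_GX925)² = 0.02992/0.3795 = 0.07886.
m_GX5999 − m_GX925 = −2.5 log₁₀(0.07886) = 2.76.

2.76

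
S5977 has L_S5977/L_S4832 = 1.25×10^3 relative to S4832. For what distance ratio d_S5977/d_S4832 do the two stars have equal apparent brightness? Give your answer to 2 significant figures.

35

Equal flux requires L_S5977/d_S5977² = L_S4832/d_S4832², so d_S5977/d_S4832 = √(L_S5977/L_S4832)
= √(1.25×10^3) = 35.36.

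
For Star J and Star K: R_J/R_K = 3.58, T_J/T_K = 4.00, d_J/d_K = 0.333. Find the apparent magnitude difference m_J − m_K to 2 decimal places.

-11.18

L_J/L_K = (3.58)²(4.00)⁴ = 3281.
F_J/F_K = (L_J/L_K)/(d_J/d_K)² = 3281/0.1109 = 2.959×10^4.
m_J − m_K = −2.5 log₁₀(2.959×10^4) = -11.18.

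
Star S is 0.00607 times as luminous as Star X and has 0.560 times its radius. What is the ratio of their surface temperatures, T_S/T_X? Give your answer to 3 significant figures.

L ∝ R²T⁴ gives T ∝ (L/R²)^(1/4), so
T_S/T_X = (0.00607 / 0.560²)^(1/4) = (0.01936)^(1/4) = 0.3730.

0.373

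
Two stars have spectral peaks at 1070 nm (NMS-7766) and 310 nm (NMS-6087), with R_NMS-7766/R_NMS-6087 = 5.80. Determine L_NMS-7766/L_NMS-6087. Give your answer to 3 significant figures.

0.237

Wien's law gives T ∝ 1/λ_max, so T_NMS-7766/T_NMS-6087 = λ_NMS-6087/λ_NMS-7766 = 310/1070 = 0.2897.
Then L ∝ R²T⁴ gives L_NMS-7766/L_NMS-6087 = (5.80)² × (0.2897)⁴ = 33.64 × 0.007045 = 0.2370.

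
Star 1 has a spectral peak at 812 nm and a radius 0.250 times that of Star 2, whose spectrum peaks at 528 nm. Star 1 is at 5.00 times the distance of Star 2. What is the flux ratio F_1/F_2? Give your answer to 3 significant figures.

4.47×10^-4

Wien's law: T_1/T_2 = λ_2/λ_1 = 528/812 = 0.6502.
L_1/L_2 = (R_1/R_2)²(T_1/T_2)⁴ = (0.250)²(0.6502)⁴ = 0.01117.
F_1/F_2 = (L_1/L_2)/(d_1/d_2)² = 0.01117/(5.00)² = 4.469×10^-4.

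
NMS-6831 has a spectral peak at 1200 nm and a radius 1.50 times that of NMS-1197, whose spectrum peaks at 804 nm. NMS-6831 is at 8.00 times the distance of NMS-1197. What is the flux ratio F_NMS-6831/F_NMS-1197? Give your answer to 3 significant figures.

Wien's law: T_NMS-6831/T_NMS-1197 = λ_NMS-1197/λ_NMS-6831 = 804/1200 = 0.6700.
L_NMS-6831/L_NMS-1197 = (R_NMS-6831/R_NMS-1197)²(T_NMS-6831/T_NMS-1197)⁴ = (1.50)²(0.6700)⁴ = 0.4534.
F_NMS-6831/F_NMS-1197 = (L_NMS-6831/L_NMS-1197)/(d_NMS-6831/d_NMS-1197)² = 0.4534/(8.00)² = 0.007084.

0.00708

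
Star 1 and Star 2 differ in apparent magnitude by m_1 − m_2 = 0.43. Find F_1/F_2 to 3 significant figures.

0.673

F_1/F_2 = 10^(−(m_1 − m_2)/2.5) = 10^(-0.43/2.5) = 10^-0.172 = 0.6730.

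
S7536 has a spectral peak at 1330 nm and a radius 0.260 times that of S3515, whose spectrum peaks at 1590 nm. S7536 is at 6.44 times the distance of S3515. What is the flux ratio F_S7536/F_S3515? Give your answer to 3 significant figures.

0.00333

Wien's law: T_S7536/T_S3515 = λ_S3515/λ_S7536 = 1590/1330 = 1.195.
L_S7536/L_S3515 = (R_S7536/R_S3515)²(T_S7536/T_S3515)⁴ = (0.260)²(1.195)⁴ = 0.1381.
F_S7536/F_S3515 = (L_S7536/L_S3515)/(d_S7536/d_S3515)² = 0.1381/(6.44)² = 0.003329.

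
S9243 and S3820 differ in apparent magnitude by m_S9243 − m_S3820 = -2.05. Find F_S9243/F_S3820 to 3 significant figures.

6.61

F_S9243/F_S3820 = 10^(−(m_S9243 − m_S3820)/2.5) = 10^(2.05/2.5) = 10^0.820 = 6.607.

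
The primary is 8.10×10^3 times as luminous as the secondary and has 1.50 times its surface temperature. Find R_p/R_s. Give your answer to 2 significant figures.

L ∝ R²T⁴ gives R ∝ √L / T², so
R_p/R_s = √(8.10×10^3) / (1.50)² = 90.00 / 2.250 = 40.00.

40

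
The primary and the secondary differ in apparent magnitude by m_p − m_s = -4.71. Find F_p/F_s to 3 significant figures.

F_p/F_s = 10^(−(m_p − m_s)/2.5) = 10^(4.71/2.5) = 10^1.884 = 76.56.

76.6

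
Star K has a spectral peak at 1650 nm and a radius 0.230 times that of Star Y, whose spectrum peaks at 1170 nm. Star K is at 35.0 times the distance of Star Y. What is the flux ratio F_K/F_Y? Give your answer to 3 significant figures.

1.09×10^-5

Wien's law: T_K/T_Y = λ_Y/λ_K = 1170/1650 = 0.7091.
L_K/L_Y = (R_K/R_Y)²(T_K/T_Y)⁴ = (0.230)²(0.7091)⁴ = 0.01337.
F_K/F_Y = (L_K/L_Y)/(d_K/d_Y)² = 0.01337/(35.0)² = 1.092×10^-5.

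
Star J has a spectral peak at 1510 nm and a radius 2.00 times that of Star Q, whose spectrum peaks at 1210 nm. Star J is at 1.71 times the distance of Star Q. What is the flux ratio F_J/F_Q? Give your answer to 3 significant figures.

Wien's law: T_J/T_Q = λ_Q/λ_J = 1210/1510 = 0.8013.
L_J/L_Q = (R_J/R_Q)²(T_J/T_Q)⁴ = (2.00)²(0.8013)⁴ = 1.649.
F_J/F_Q = (L_J/L_Q)/(d_J/d_Q)² = 1.649/(1.71)² = 0.5640.

0.564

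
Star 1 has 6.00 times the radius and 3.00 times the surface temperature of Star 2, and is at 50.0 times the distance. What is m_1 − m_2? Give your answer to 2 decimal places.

-0.17

L_1/L_2 = (6.00)²(3.00)⁴ = 2916.
F_1/F_2 = (L_1/L_2)/(d_1/d_2)² = 2916/2500 = 1.166.
m_1 − m_2 = −2.5 log₁₀(1.166) = -0.17.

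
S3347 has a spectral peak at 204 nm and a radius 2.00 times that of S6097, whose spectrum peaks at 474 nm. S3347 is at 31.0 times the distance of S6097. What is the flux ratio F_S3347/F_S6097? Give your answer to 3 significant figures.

Wien's law: T_S3347/T_S6097 = λ_S6097/λ_S3347 = 474/204 = 2.324.
L_S3347/L_S6097 = (R_S3347/R_S6097)²(T_S3347/T_S6097)⁴ = (2.00)²(2.324)⁴ = 116.6.
F_S3347/F_S6097 = (L_S3347/L_S6097)/(d_S3347/d_S6097)² = 116.6/(31.0)² = 0.1213.

0.121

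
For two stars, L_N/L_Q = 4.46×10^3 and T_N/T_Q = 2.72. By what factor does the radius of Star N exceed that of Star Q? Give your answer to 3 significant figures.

9.03

L ∝ R²T⁴ gives R ∝ √L / T², so
R_N/R_Q = √(4.46×10^3) / (2.72)² = 66.78 / 7.398 = 9.027.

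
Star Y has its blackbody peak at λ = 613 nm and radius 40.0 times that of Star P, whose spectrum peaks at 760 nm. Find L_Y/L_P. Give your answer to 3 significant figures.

Wien's law gives T ∝ 1/λ_max, so T_Y/T_P = λ_P/λ_Y = 760/613 = 1.240.
Then L ∝ R²T⁴ gives L_Y/L_P = (40.0)² × (1.240)⁴ = 1600 × 2.363 = 3780.

3.78×10^3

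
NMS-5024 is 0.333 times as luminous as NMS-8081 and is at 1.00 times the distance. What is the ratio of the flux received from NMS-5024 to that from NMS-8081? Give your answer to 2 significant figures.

0.33

F = L/(4πd²), so F_NMS-5024/F_NMS-8081 = (L_NMS-5024/L_NMS-8081) / (d_NMS-5024/d_NMS-8081)²
= 0.333 / (1.00)² = 0.333 / 1.000 = 0.3330.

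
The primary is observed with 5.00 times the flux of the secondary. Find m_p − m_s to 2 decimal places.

-1.75

m_p − m_s = −2.5 log₁₀(F_p/F_s) = −2.5 log₁₀(5.00) = −2.5 × (0.699) = -1.747.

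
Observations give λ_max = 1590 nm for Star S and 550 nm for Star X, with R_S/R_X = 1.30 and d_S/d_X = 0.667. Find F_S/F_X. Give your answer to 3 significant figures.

0.0544

Wien's law: T_S/T_X = λ_X/λ_S = 550/1590 = 0.3459.
L_S/L_X = (R_S/R_X)²(T_S/T_X)⁴ = (1.30)²(0.3459)⁴ = 0.02420.
F_S/F_X = (L_S/L_X)/(d_S/d_X)² = 0.02420/(0.667)² = 0.05439.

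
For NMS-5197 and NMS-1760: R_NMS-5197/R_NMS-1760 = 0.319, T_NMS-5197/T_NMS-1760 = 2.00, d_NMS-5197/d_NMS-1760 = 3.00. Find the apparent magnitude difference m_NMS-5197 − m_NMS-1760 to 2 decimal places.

1.86

L_NMS-5197/L_NMS-1760 = (0.319)²(2.00)⁴ = 1.628.
F_NMS-5197/F_NMS-1760 = (L_NMS-5197/L_NMS-1760)/(d_NMS-5197/d_NMS-1760)² = 1.628/9.000 = 0.1809.
m_NMS-5197 − m_NMS-1760 = −2.5 log₁₀(0.1809) = 1.86.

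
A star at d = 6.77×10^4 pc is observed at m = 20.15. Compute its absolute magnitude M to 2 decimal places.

1.00

M = m − 5 log₁₀(d/10 pc) = 20.15 − 5 log₁₀(6.77×10^4/10)
  = 20.15 − 5 × 3.831 = 20.15 − 19.15 = 1.00.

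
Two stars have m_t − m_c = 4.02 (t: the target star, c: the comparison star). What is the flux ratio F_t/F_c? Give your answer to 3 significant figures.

F_t/F_c = 10^(−(m_t − m_c)/2.5) = 10^(-4.02/2.5) = 10^-1.608 = 0.02466.

0.0247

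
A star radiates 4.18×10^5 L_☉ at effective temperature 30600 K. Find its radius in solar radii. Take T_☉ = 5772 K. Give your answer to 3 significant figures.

R/R_☉ = √(L/L_☉) / (T/T_☉)² = √(4.18×10^5) / (5.301)²
       = 646.5 / 28.11 = 23.00.

23.0 solar radii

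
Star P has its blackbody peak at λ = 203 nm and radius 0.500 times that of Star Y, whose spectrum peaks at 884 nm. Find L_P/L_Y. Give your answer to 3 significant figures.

Wien's law gives T ∝ 1/λ_max, so T_P/T_Y = λ_Y/λ_P = 884/203 = 4.355.
Then L ∝ R²T⁴ gives L_P/L_Y = (0.500)² × (4.355)⁴ = 0.2500 × 359.6 = 89.90.

89.9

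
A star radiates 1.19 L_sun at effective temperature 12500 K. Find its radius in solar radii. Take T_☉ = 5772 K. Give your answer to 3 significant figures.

0.233 solar radii

R/R_☉ = √(L/L_☉) / (T/T_☉)² = √(1.19) / (2.166)²
       = 1.091 / 4.690 = 0.2326.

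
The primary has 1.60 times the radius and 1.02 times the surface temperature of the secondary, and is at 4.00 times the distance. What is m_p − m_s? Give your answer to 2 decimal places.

1.90

L_p/L_s = (1.60)²(1.02)⁴ = 2.771.
F_p/F_s = (L_p/L_s)/(d_p/d_s)² = 2.771/16.00 = 0.1732.
m_p − m_s = −2.5 log₁₀(0.1732) = 1.90.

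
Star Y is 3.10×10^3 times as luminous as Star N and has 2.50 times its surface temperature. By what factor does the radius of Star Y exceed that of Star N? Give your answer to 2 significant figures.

8.9

L ∝ R²T⁴ gives R ∝ √L / T², so
R_Y/R_N = √(3.10×10^3) / (2.50)² = 55.68 / 6.250 = 8.908.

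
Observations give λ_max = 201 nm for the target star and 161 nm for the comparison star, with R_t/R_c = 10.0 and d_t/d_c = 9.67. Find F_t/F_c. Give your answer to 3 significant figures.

0.440

Wien's law: T_t/T_c = λ_c/λ_t = 161/201 = 0.8010.
L_t/L_c = (R_t/R_c)²(T_t/T_c)⁴ = (10.0)²(0.8010)⁴ = 41.16.
F_t/F_c = (L_t/L_c)/(d_t/d_c)² = 41.16/(9.67)² = 0.4402.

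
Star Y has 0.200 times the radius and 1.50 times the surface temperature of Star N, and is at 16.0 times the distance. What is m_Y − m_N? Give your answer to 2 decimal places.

L_Y/L_N = (0.200)²(1.50)⁴ = 0.2025.
F_Y/F_N = (L_Y/L_N)/(d_Y/d_N)² = 0.2025/256.0 = 7.910×10^-4.
m_Y − m_N = −2.5 log₁₀(7.910×10^-4) = 7.75.

7.75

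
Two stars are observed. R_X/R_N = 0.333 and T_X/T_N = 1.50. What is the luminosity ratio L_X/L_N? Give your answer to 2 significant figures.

0.56

From the Stefan–Boltzmann law, L ∝ R²T⁴, so
L_X/L_N = (R_X/R_N)² (T_X/T_N)⁴ = (0.333)² × (1.50)⁴ = 0.1109 × 5.062 = 0.5614.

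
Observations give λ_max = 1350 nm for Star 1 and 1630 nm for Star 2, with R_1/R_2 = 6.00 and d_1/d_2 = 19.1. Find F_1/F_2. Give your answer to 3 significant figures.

0.210

Wien's law: T_1/T_2 = λ_2/λ_1 = 1630/1350 = 1.207.
L_1/L_2 = (R_1/R_2)²(T_1/T_2)⁴ = (6.00)²(1.207)⁴ = 76.51.
F_1/F_2 = (L_1/L_2)/(d_1/d_2)² = 76.51/(19.1)² = 0.2097.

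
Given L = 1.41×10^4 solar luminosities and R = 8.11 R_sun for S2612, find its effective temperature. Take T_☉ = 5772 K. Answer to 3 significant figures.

T/T_☉ = (L/L_☉)^(1/4) / (R/R_☉)^(1/2)
T = 5772 × (1.41×10^4)^(1/4) / √(8.11) = 5772 × 10.90 / 2.848 = 2.209×10^4 K.

2.21×10^4 K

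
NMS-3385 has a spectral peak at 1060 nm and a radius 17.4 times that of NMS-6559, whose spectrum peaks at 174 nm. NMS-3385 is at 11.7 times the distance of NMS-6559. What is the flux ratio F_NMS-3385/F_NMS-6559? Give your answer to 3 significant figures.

0.00161

Wien's law: T_NMS-3385/T_NMS-6559 = λ_NMS-6559/λ_NMS-3385 = 174/1060 = 0.1642.
L_NMS-3385/L_NMS-6559 = (R_NMS-3385/R_NMS-6559)²(T_NMS-3385/T_NMS-6559)⁴ = (17.4)²(0.1642)⁴ = 0.2198.
F_NMS-3385/F_NMS-6559 = (L_NMS-3385/L_NMS-6559)/(d_NMS-3385/d_NMS-6559)² = 0.2198/(11.7)² = 0.001606.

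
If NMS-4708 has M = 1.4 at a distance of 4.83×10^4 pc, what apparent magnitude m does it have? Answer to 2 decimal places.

m = M + 5 log₁₀(d/10 pc) = 1.4 + 5 log₁₀(4.83×10^4/10)
  = 1.4 + 5 × 3.684 = 1.4 + 18.42 = 19.82.

19.82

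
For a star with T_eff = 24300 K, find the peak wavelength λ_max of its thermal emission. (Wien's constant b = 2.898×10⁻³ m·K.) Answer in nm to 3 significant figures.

λ_max = b/T = 2.898×10⁻³ / 24300 = 1.19×10^-7 m = 119.3 nm.

119 nm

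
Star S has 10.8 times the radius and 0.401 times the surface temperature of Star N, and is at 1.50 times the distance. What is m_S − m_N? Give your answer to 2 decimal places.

L_S/L_N = (10.8)²(0.401)⁴ = 3.016.
F_S/F_N = (L_S/L_N)/(d_S/d_N)² = 3.016/2.250 = 1.340.
m_S − m_N = −2.5 log₁₀(1.340) = -0.32.

-0.32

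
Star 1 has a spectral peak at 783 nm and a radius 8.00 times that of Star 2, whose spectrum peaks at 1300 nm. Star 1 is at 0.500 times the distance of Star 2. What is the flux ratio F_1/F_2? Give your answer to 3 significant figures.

1.95×10^3

Wien's law: T_1/T_2 = λ_2/λ_1 = 1300/783 = 1.660.
L_1/L_2 = (R_1/R_2)²(T_1/T_2)⁴ = (8.00)²(1.660)⁴ = 486.3.
F_1/F_2 = (L_1/L_2)/(d_1/d_2)² = 486.3/(0.500)² = 1945.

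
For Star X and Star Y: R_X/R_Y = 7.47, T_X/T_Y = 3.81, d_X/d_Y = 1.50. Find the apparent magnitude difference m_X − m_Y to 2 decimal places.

-9.30

L_X/L_Y = (7.47)²(3.81)⁴ = 1.176×10^4.
F_X/F_Y = (L_X/L_Y)/(d_X/d_Y)² = 1.176×10^4/2.250 = 5226.
m_X − m_Y = −2.5 log₁₀(5226) = -9.30.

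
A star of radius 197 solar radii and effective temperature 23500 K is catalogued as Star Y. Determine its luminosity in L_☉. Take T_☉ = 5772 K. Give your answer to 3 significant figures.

L/L_☉ = (R/R_☉)² (T/T_☉)⁴ = (197)² × (23500/5772)⁴
       = 3.881×10^4 × (4.071)⁴ = 3.881×10^4 × 274.8 = 1.066×10^7.

1.07×10^7 L_☉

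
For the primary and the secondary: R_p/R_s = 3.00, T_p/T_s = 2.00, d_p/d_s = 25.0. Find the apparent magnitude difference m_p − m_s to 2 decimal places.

L_p/L_s = (3.00)²(2.00)⁴ = 144.0.
F_p/F_s = (L_p/L_s)/(d_p/d_s)² = 144.0/625.0 = 0.2304.
m_p − m_s = −2.5 log₁₀(0.2304) = 1.59.

1.59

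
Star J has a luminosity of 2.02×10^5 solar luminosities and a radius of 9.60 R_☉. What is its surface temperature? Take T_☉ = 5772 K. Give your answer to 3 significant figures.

3.95×10^4 K

T/T_☉ = (L/L_☉)^(1/4) / (R/R_☉)^(1/2)
T = 5772 × (2.02×10^5)^(1/4) / √(9.60) = 5772 × 21.20 / 3.098 = 3.949×10^4 K.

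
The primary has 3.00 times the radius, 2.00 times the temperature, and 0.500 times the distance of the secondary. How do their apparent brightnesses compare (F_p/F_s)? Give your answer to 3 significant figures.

576

L_p/L_s = (R_p/R_s)²(T_p/T_s)⁴ = (3.00)² × (2.00)⁴ = 144.0.
F_p/F_s = (L_p/L_s)/(d_p/d_s)² = 144.0 / (0.500)² = 576.0.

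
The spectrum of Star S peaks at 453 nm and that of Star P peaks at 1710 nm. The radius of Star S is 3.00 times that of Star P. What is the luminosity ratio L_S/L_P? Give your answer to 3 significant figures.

1.83×10^3

Wien's law gives T ∝ 1/λ_max, so T_S/T_P = λ_P/λ_S = 1710/453 = 3.775.
Then L ∝ R²T⁴ gives L_S/L_P = (3.00)² × (3.775)⁴ = 9.000 × 203.0 = 1827.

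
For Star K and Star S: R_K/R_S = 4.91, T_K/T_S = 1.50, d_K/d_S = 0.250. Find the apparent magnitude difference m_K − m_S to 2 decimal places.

-8.23

L_K/L_S = (4.91)²(1.50)⁴ = 122.0.
F_K/F_S = (L_K/L_S)/(d_K/d_S)² = 122.0/0.06250 = 1953.
m_K − m_S = −2.5 log₁₀(1953) = -8.23.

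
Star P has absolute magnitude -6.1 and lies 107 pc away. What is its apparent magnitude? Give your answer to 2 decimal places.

-0.95

m = M + 5 log₁₀(d/10 pc) = -6.1 + 5 log₁₀(107/10)
  = -6.1 + 5 × 1.029 = -6.1 + 5.15 = -0.95.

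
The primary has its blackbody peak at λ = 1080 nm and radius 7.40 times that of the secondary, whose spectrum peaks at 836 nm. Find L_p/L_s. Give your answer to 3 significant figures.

19.7

Wien's law gives T ∝ 1/λ_max, so T_p/T_s = λ_s/λ_p = 836/1080 = 0.7741.
Then L ∝ R²T⁴ gives L_p/L_s = (7.40)² × (0.7741)⁴ = 54.76 × 0.3590 = 19.66.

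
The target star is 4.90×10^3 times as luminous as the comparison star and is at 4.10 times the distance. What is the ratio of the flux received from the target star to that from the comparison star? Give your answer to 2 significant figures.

F = L/(4πd²), so F_t/F_c = (L_t/L_c) / (d_t/d_c)²
= 4.90×10^3 / (4.10)² = 4.90×10^3 / 16.81 = 291.5.

2.9×10^2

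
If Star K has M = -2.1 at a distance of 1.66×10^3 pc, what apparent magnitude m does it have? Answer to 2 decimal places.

9.00

m = M + 5 log₁₀(d/10 pc) = -2.1 + 5 log₁₀(1.66×10^3/10)
  = -2.1 + 5 × 2.220 = -2.1 + 11.10 = 9.00.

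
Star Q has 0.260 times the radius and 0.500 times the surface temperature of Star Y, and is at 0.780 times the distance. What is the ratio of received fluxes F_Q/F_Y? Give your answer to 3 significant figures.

L_Q/L_Y = (R_Q/R_Y)²(T_Q/T_Y)⁴ = (0.260)² × (0.500)⁴ = 0.004225.
F_Q/F_Y = (L_Q/L_Y)/(d_Q/d_Y)² = 0.004225 / (0.780)² = 0.006944.

0.00694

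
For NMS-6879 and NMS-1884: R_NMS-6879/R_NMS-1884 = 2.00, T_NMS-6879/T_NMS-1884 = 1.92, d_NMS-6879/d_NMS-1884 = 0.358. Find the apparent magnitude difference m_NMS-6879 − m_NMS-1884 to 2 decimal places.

L_NMS-6879/L_NMS-1884 = (2.00)²(1.92)⁴ = 54.36.
F_NMS-6879/F_NMS-1884 = (L_NMS-6879/L_NMS-1884)/(d_NMS-6879/d_NMS-1884)² = 54.36/0.1282 = 424.1.
m_NMS-6879 − m_NMS-1884 = −2.5 log₁₀(424.1) = -6.57.

-6.57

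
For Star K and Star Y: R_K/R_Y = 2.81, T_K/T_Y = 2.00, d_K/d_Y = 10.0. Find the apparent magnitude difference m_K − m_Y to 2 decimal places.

-0.25

L_K/L_Y = (2.81)²(2.00)⁴ = 126.3.
F_K/F_Y = (L_K/L_Y)/(d_K/d_Y)² = 126.3/100.0 = 1.263.
m_K − m_Y = −2.5 log₁₀(1.263) = -0.25.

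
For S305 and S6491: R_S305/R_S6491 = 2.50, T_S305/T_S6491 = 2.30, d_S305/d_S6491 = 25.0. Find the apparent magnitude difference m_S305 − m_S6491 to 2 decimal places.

1.38

L_S305/L_S6491 = (2.50)²(2.30)⁴ = 174.9.
F_S305/F_S6491 = (L_S305/L_S6491)/(d_S305/d_S6491)² = 174.9/625.0 = 0.2798.
m_S305 − m_S6491 = −2.5 log₁₀(0.2798) = 1.38.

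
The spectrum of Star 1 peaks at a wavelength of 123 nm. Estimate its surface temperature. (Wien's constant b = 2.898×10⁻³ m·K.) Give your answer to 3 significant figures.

T = b/λ_max = 2.898×10⁻³ / (123×10⁻⁹) = 2.356×10^4 K.

2.36×10^4 K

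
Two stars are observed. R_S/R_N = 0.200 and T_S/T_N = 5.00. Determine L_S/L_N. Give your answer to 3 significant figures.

From the Stefan–Boltzmann law, L ∝ R²T⁴, so
L_S/L_N = (R_S/R_N)² (T_S/T_N)⁴ = (0.200)² × (5.00)⁴ = 0.04000 × 625.0 = 25.00.

25.0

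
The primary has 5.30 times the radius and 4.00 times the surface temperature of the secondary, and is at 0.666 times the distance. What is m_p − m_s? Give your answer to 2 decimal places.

L_p/L_s = (5.30)²(4.00)⁴ = 7191.
F_p/F_s = (L_p/L_s)/(d_p/d_s)² = 7191/0.4436 = 1.621×10^4.
m_p − m_s = −2.5 log₁₀(1.621×10^4) = -10.52.

-10.52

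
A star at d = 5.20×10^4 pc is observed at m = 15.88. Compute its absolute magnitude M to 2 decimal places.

-2.70

M = m − 5 log₁₀(d/10 pc) = 15.88 − 5 log₁₀(5.20×10^4/10)
  = 15.88 − 5 × 3.716 = 15.88 − 18.58 = -2.70.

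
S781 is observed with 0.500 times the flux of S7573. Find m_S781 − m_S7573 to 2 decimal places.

m_S781 − m_S7573 = −2.5 log₁₀(F_S781/F_S7573) = −2.5 log₁₀(0.500) = −2.5 × (-0.301) = 0.753.

0.75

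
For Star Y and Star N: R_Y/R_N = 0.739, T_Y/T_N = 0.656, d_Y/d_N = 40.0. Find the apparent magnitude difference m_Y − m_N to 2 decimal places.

L_Y/L_N = (0.739)²(0.656)⁴ = 0.1011.
F_Y/F_N = (L_Y/L_N)/(d_Y/d_N)² = 0.1011/1600 = 6.321×10^-5.
m_Y − m_N = −2.5 log₁₀(6.321×10^-5) = 10.50.

10.50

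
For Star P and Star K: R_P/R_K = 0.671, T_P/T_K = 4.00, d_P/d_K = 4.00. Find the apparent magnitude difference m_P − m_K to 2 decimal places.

L_P/L_K = (0.671)²(4.00)⁴ = 115.3.
F_P/F_K = (L_P/L_K)/(d_P/d_K)² = 115.3/16.00 = 7.204.
m_P − m_K = −2.5 log₁₀(7.204) = -2.14.

-2.14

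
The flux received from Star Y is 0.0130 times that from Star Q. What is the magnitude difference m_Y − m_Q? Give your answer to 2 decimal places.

4.72

m_Y − m_Q = −2.5 log₁₀(F_Y/F_Q) = −2.5 log₁₀(0.0130) = −2.5 × (-1.886) = 4.715.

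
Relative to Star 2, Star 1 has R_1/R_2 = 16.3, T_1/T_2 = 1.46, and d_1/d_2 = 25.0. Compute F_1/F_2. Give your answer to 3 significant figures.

L_1/L_2 = (R_1/R_2)²(T_1/T_2)⁴ = (16.3)² × (1.46)⁴ = 1207.
F_1/F_2 = (L_1/L_2)/(d_1/d_2)² = 1207 / (25.0)² = 1.932.

1.93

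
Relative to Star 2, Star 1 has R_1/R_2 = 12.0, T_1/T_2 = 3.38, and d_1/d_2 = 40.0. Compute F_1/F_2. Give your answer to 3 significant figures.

11.7

L_1/L_2 = (R_1/R_2)²(T_1/T_2)⁴ = (12.0)² × (3.38)⁴ = 1.879×10^4.
F_1/F_2 = (L_1/L_2)/(d_1/d_2)² = 1.879×10^4 / (40.0)² = 11.75.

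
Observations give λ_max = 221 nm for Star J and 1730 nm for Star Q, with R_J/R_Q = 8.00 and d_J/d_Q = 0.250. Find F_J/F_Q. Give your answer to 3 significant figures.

3.85×10^6

Wien's law: T_J/T_Q = λ_Q/λ_J = 1730/221 = 7.828.
L_J/L_Q = (R_J/R_Q)²(T_J/T_Q)⁴ = (8.00)²(7.828)⁴ = 2.403×10^5.
F_J/F_Q = (L_J/L_Q)/(d_J/d_Q)² = 2.403×10^5/(0.250)² = 3.845×10^6.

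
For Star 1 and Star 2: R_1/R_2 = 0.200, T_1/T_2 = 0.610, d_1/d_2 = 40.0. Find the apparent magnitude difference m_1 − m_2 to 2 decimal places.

L_1/L_2 = (0.200)²(0.610)⁴ = 0.005538.
F_1/F_2 = (L_1/L_2)/(d_1/d_2)² = 0.005538/1600 = 3.461×10^-6.
m_1 − m_2 = −2.5 log₁₀(3.461×10^-6) = 13.65.

13.65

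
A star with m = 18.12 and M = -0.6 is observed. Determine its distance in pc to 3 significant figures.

m − M = 5 log₁₀(d/10 pc)
18.12 − (-0.6) = 18.72 = 5 log₁₀(d/10)
d = 10 × 10^(18.72/5) = 10 × 10^3.744 = 5.546×10^4 pc.

5.55×10^4 pc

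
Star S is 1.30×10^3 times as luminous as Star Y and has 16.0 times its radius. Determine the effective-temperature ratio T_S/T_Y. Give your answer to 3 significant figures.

L ∝ R²T⁴ gives T ∝ (L/R²)^(1/4), so
T_S/T_Y = (1.30×10^3 / 16.0²)^(1/4) = (5.078)^(1/4) = 1.501.

1.50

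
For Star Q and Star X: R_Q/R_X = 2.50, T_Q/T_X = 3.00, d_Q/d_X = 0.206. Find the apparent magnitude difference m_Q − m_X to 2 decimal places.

L_Q/L_X = (2.50)²(3.00)⁴ = 506.2.
F_Q/F_X = (L_Q/L_X)/(d_Q/d_X)² = 506.2/0.04244 = 1.193×10^4.
m_Q − m_X = −2.5 log₁₀(1.193×10^4) = -10.19.

-10.19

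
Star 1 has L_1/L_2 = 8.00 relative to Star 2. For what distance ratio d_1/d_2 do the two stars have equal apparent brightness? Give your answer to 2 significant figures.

Equal flux requires L_1/d_1² = L_2/d_2², so d_1/d_2 = √(L_1/L_2)
= √(8.00) = 2.828.

2.8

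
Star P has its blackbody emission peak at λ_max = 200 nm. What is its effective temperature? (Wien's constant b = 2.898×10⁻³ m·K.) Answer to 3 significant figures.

1.45×10^4 K

T = b/λ_max = 2.898×10⁻³ / (200×10⁻⁹) = 1.449×10^4 K.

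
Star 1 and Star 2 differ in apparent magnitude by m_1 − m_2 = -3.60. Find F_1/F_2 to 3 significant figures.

27.5

F_1/F_2 = 10^(−(m_1 − m_2)/2.5) = 10^(3.60/2.5) = 10^1.440 = 27.54.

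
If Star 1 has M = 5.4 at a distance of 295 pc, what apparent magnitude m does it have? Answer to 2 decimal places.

m = M + 5 log₁₀(d/10 pc) = 5.4 + 5 log₁₀(295/10)
  = 5.4 + 5 × 1.470 = 5.4 + 7.35 = 12.75.

12.75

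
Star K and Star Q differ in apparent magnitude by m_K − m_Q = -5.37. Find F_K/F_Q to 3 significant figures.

F_K/F_Q = 10^(−(m_K − m_Q)/2.5) = 10^(5.37/2.5) = 10^2.148 = 140.6.

141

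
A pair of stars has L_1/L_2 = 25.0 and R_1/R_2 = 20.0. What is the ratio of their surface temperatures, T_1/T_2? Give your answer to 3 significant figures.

0.500

L ∝ R²T⁴ gives T ∝ (L/R²)^(1/4), so
T_1/T_2 = (25.0 / 20.0²)^(1/4) = (0.06250)^(1/4) = 0.5000.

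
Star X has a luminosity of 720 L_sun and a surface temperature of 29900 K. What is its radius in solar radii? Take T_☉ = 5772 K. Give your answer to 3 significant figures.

1.00 solar radii

R/R_☉ = √(L/L_☉) / (T/T_☉)² = √(720) / (5.180)²
       = 26.83 / 26.83 = 0.9999.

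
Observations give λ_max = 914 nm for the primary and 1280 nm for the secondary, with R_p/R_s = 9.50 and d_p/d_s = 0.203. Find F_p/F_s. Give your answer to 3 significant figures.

Wien's law: T_p/T_s = λ_s/λ_p = 1280/914 = 1.400.
L_p/L_s = (R_p/R_s)²(T_p/T_s)⁴ = (9.50)²(1.400)⁴ = 347.1.
F_p/F_s = (L_p/L_s)/(d_p/d_s)² = 347.1/(0.203)² = 8424.

8.42×10^3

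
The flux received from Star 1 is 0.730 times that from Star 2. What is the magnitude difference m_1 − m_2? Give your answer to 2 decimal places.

0.34

m_1 − m_2 = −2.5 log₁₀(F_1/F_2) = −2.5 log₁₀(0.730) = −2.5 × (-0.137) = 0.342.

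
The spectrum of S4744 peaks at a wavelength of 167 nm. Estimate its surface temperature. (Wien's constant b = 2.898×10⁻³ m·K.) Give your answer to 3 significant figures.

1.74×10^4 K

T = b/λ_max = 2.898×10⁻³ / (167×10⁻⁹) = 1.735×10^4 K.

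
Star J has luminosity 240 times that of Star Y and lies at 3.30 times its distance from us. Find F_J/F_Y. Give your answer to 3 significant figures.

F = L/(4πd²), so F_J/F_Y = (L_J/L_Y) / (d_J/d_Y)²
= 240 / (3.30)² = 240 / 10.89 = 22.04.

22.0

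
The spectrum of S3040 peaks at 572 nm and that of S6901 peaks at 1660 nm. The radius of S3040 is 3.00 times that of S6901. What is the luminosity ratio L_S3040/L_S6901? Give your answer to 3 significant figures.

638

Wien's law gives T ∝ 1/λ_max, so T_S3040/T_S6901 = λ_S6901/λ_S3040 = 1660/572 = 2.902.
Then L ∝ R²T⁴ gives L_S3040/L_S6901 = (3.00)² × (2.902)⁴ = 9.000 × 70.93 = 638.4.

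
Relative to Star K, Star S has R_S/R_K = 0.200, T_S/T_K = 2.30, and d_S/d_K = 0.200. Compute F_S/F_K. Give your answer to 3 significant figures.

L_S/L_K = (R_S/R_K)²(T_S/T_K)⁴ = (0.200)² × (2.30)⁴ = 1.119.
F_S/F_K = (L_S/L_K)/(d_S/d_K)² = 1.119 / (0.200)² = 27.98.

28.0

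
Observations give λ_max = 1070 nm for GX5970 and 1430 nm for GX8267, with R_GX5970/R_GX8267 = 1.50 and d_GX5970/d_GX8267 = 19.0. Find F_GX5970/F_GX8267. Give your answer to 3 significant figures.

0.0199

Wien's law: T_GX5970/T_GX8267 = λ_GX8267/λ_GX5970 = 1430/1070 = 1.336.
L_GX5970/L_GX8267 = (R_GX5970/R_GX8267)²(T_GX5970/T_GX8267)⁴ = (1.50)²(1.336)⁴ = 7.178.
F_GX5970/F_GX8267 = (L_GX5970/L_GX8267)/(d_GX5970/d_GX8267)² = 7.178/(19.0)² = 0.01988.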